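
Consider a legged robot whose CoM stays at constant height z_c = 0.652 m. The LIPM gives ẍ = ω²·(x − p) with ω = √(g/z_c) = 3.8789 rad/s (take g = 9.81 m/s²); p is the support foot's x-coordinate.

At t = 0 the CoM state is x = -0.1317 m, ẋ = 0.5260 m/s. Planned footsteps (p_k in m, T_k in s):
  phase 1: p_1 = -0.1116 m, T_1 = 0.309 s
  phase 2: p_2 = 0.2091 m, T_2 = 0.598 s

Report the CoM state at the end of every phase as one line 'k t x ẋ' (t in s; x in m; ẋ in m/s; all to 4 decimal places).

phase 1: p=-0.1116, T=0.309, ωT=1.198580, cosh=1.808514, sinh=1.506892; start (x,ẋ)=(-0.131700, 0.526000) → end (x,ẋ)=(0.056392, 0.833792)
phase 2: p=0.2091, T=0.598, ωT=2.319582, cosh=5.134869, sinh=5.036555; start (x,ẋ)=(0.056392, 0.833792) → end (x,ẋ)=(0.507599, 1.298059)

1 0.3090 0.0564 0.8338
2 0.9070 0.5076 1.2981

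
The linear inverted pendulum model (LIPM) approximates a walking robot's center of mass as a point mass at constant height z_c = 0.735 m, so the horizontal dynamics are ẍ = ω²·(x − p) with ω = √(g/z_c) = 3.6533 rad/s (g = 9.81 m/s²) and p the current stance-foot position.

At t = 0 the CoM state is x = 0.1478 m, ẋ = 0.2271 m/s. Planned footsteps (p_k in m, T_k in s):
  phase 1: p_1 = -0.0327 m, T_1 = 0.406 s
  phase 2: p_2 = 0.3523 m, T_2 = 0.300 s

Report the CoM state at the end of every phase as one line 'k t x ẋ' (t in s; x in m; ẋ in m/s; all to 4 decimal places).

1 0.4060 0.5155 1.9045
2 0.7060 1.3165 3.9597

phase 1: p=-0.0327, T=0.406, ωT=1.483240, cosh=2.317051, sinh=2.090150; start (x,ẋ)=(0.147800, 0.227100) → end (x,ẋ)=(0.515458, 1.904490)
phase 2: p=0.3523, T=0.300, ωT=1.095990, cosh=1.663176, sinh=1.328967; start (x,ẋ)=(0.515458, 1.904490) → end (x,ẋ)=(1.316460, 3.959652)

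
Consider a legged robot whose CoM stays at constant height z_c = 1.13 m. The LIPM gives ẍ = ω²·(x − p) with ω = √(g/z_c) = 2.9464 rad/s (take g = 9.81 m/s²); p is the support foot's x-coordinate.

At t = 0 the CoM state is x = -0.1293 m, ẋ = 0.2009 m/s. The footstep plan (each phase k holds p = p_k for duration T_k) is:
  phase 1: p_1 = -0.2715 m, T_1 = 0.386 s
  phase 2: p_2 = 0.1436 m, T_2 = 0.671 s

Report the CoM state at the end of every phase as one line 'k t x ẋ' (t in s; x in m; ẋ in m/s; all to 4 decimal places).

phase 1: p=-0.2715, T=0.386, ωT=1.137310, cosh=1.719525, sinh=1.398845; start (x,ẋ)=(-0.129300, 0.200900) → end (x,ẋ)=(0.068397, 0.931538)
phase 2: p=0.1436, T=0.671, ωT=1.977034, cosh=3.679888, sinh=3.541408; start (x,ẋ)=(0.068397, 0.931538) → end (x,ẋ)=(0.986516, 2.643252)

1 0.3860 0.0684 0.9315
2 1.0570 0.9865 2.6433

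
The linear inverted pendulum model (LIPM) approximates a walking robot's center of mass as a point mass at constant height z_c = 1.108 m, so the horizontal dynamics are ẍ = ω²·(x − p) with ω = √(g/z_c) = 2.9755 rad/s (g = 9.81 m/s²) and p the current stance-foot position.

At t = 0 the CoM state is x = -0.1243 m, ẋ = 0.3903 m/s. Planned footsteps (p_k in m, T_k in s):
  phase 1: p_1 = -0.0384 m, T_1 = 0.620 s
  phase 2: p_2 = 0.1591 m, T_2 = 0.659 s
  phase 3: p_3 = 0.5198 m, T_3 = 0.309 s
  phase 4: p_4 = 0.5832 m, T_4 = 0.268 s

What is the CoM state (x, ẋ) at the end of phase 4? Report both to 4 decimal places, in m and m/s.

x = 1.2180, ẋ = 2.1840

phase 1: p=-0.0384, T=0.620, ωT=1.844810, cosh=3.242476, sinh=3.084421; start (x,ẋ)=(-0.124300, 0.390300) → end (x,ẋ)=(0.087659, 0.477175)
phase 2: p=0.1591, T=0.659, ωT=1.960854, cosh=3.623067, sinh=3.482329; start (x,ẋ)=(0.087659, 0.477175) → end (x,ẋ)=(0.458717, 0.988583)
phase 3: p=0.5198, T=0.309, ωT=0.919429, cosh=1.453303, sinh=1.054556; start (x,ẋ)=(0.458717, 0.988583) → end (x,ẋ)=(0.781394, 1.245041)
phase 4: p=0.5832, T=0.268, ωT=0.797434, cosh=1.335160, sinh=0.884677; start (x,ẋ)=(0.781394, 1.245041) → end (x,ẋ)=(1.217997, 2.184048)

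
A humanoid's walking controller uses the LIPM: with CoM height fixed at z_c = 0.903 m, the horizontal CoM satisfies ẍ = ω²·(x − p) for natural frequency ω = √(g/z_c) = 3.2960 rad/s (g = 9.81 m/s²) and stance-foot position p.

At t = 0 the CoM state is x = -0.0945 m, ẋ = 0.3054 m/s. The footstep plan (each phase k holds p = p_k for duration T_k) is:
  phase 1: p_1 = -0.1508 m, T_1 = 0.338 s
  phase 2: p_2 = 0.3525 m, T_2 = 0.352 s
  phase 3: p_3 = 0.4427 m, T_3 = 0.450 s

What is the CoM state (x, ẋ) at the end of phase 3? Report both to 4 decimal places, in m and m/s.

x = -0.1324, ẋ = -1.7074

phase 1: p=-0.1508, T=0.338, ωT=1.114048, cosh=1.687447, sinh=1.359219; start (x,ẋ)=(-0.094500, 0.305400) → end (x,ẋ)=(0.070145, 0.767570)
phase 2: p=0.3525, T=0.352, ωT=1.160192, cosh=1.751986, sinh=1.438560; start (x,ẋ)=(0.070145, 0.767570) → end (x,ẋ)=(0.192829, 0.005989)
phase 3: p=0.4427, T=0.450, ωT=1.483200, cosh=2.316968, sinh=2.090058; start (x,ẋ)=(0.192829, 0.005989) → end (x,ẋ)=(-0.132444, -1.707439)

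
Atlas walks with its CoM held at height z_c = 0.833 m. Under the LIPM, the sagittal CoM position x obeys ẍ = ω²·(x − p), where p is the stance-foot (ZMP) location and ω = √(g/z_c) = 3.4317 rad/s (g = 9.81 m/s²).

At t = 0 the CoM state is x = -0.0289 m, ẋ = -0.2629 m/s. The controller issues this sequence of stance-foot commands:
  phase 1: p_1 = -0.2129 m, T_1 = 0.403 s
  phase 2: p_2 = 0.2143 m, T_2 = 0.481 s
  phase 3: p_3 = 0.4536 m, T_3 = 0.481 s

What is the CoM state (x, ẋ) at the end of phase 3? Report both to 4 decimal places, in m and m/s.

x = -0.1867, ẋ = -1.9939

phase 1: p=-0.2129, T=0.403, ωT=1.382975, cosh=2.118788, sinh=1.867957; start (x,ẋ)=(-0.028900, -0.262900) → end (x,ẋ)=(0.033854, 0.622460)
phase 2: p=0.2143, T=0.481, ωT=1.650648, cosh=2.701140, sinh=2.509214; start (x,ẋ)=(0.033854, 0.622460) → end (x,ẋ)=(0.182025, 0.127556)
phase 3: p=0.4536, T=0.481, ωT=1.650648, cosh=2.701140, sinh=2.509214; start (x,ẋ)=(0.182025, 0.127556) → end (x,ẋ)=(-0.186694, -1.993949)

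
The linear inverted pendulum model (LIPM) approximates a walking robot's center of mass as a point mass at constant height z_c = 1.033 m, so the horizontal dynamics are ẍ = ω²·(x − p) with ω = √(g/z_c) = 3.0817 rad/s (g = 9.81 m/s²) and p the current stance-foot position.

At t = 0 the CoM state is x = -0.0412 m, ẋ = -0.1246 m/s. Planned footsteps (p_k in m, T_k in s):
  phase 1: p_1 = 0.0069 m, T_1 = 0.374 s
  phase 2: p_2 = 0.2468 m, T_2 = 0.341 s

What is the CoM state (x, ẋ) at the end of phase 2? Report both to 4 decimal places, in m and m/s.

phase 1: p=0.0069, T=0.374, ωT=1.152556, cosh=1.741052, sinh=1.425223; start (x,ẋ)=(-0.041200, -0.124600) → end (x,ẋ)=(-0.134470, -0.428196)
phase 2: p=0.2468, T=0.341, ωT=1.050860, cosh=1.604873, sinh=1.255236; start (x,ẋ)=(-0.134470, -0.428196) → end (x,ẋ)=(-0.539501, -2.162049)

x = -0.5395, ẋ = -2.1620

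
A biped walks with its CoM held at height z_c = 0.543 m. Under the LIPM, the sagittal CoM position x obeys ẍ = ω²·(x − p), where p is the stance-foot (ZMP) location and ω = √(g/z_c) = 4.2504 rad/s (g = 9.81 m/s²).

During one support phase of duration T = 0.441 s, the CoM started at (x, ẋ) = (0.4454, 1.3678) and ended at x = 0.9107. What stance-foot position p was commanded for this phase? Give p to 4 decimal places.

ωT = 4.2504·0.441 = 1.874426; cosh(ωT) = 3.335261, sinh(ωT) = 3.181818
x(T) = p + (x₀−p)·cosh(ωT) + (ẋ₀/ω)·sinh(ωT) ⇒ p·(1 − cosh) = x(T) − x₀·cosh − (ẋ₀/ω)·sinh
numerator   = 0.9107 − (0.4454)·3.335261 − (1.3678/4.2504)·3.181818 = -1.598751
denominator = 1 − 3.335261 = -2.335261
p = -1.598751 / -2.335261 = 0.6846

p = 0.6846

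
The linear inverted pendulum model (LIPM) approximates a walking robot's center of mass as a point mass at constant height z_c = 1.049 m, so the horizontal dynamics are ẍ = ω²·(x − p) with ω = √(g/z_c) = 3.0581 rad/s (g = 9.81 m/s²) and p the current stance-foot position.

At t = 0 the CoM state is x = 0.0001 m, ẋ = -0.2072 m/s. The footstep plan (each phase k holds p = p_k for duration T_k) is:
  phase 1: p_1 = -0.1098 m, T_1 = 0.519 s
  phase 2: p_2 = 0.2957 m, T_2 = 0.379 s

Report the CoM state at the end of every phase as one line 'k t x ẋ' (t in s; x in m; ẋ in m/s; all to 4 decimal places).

phase 1: p=-0.1098, T=0.519, ωT=1.587154, cosh=2.547160, sinh=2.342653; start (x,ẋ)=(0.000100, -0.207200) → end (x,ẋ)=(0.011408, 0.259559)
phase 2: p=0.2957, T=0.379, ωT=1.159020, cosh=1.750301, sinh=1.436507; start (x,ẋ)=(0.011408, 0.259559) → end (x,ẋ)=(-0.079972, -0.794585)

1 0.5190 0.0114 0.2596
2 0.8980 -0.0800 -0.7946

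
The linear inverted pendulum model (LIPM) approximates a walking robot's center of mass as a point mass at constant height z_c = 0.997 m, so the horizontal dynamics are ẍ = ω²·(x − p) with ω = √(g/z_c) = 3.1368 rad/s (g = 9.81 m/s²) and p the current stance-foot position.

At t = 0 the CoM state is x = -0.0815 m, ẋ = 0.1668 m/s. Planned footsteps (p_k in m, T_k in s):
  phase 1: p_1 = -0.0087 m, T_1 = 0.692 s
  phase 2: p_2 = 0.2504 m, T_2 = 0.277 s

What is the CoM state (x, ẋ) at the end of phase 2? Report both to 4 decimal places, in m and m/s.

x = -0.3209, ẋ = -1.4322

phase 1: p=-0.0087, T=0.692, ωT=2.170666, cosh=4.439109, sinh=4.325007; start (x,ẋ)=(-0.081500, 0.166800) → end (x,ẋ)=(-0.101884, -0.247211)
phase 2: p=0.2504, T=0.277, ωT=0.868894, cosh=1.401843, sinh=0.982428; start (x,ẋ)=(-0.101884, -0.247211) → end (x,ẋ)=(-0.320872, -1.432178)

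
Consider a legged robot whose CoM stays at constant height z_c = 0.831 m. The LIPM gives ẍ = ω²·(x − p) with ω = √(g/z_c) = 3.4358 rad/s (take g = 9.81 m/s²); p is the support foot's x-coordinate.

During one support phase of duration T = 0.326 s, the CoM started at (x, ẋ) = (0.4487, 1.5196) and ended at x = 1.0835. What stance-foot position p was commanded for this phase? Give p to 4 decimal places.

ωT = 3.4358·0.326 = 1.120071; cosh(ωT) = 1.695664, sinh(ωT) = 1.369407
x(T) = p + (x₀−p)·cosh(ωT) + (ẋ₀/ω)·sinh(ωT) ⇒ p·(1 − cosh) = x(T) − x₀·cosh − (ẋ₀/ω)·sinh
numerator   = 1.0835 − (0.4487)·1.695664 − (1.5196/3.4358)·1.369407 = -0.283012
denominator = 1 − 1.695664 = -0.695664
p = -0.283012 / -0.695664 = 0.4068

p = 0.4068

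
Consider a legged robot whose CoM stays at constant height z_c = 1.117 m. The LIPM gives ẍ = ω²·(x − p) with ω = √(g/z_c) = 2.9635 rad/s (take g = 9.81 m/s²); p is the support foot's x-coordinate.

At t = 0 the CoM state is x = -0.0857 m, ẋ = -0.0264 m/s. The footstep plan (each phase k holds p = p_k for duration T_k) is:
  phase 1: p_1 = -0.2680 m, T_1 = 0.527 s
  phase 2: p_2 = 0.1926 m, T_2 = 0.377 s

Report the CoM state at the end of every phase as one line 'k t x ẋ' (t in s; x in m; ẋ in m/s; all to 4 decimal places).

phase 1: p=-0.2680, T=0.527, ωT=1.561764, cosh=2.488496, sinh=2.278730; start (x,ẋ)=(-0.085700, -0.026400) → end (x,ẋ)=(0.165353, 1.165379)
phase 2: p=0.1926, T=0.377, ωT=1.117239, cosh=1.691794, sinh=1.364612; start (x,ẋ)=(0.165353, 1.165379) → end (x,ẋ)=(0.683129, 1.861392)

1 0.5270 0.1654 1.1654
2 0.9040 0.6831 1.8614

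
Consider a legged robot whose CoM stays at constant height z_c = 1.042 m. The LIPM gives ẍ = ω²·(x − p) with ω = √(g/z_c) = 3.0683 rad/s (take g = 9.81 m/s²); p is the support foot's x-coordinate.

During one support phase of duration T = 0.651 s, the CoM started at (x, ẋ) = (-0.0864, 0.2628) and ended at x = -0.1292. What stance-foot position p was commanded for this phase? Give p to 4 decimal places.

ωT = 3.0683·0.651 = 1.997463; cosh(ωT) = 3.753008, sinh(ωT) = 3.617329
x(T) = p + (x₀−p)·cosh(ωT) + (ẋ₀/ω)·sinh(ωT) ⇒ p·(1 − cosh) = x(T) − x₀·cosh − (ẋ₀/ω)·sinh
numerator   = -0.1292 − (-0.0864)·3.753008 − (0.2628/3.0683)·3.617329 = -0.114764
denominator = 1 − 3.753008 = -2.753008
p = -0.114764 / -2.753008 = 0.0417

p = 0.0417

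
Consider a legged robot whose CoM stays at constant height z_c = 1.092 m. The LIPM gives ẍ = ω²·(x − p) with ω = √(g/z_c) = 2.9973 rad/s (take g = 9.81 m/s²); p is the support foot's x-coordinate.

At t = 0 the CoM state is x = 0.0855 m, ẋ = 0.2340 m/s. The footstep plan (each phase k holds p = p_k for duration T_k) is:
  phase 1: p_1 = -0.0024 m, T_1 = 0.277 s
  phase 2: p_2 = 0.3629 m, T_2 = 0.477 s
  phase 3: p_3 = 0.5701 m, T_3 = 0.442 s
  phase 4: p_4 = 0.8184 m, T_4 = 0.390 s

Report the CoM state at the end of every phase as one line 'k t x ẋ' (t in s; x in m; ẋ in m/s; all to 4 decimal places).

1 0.2770 0.1901 0.5641
2 0.7540 0.3519 0.2260
3 1.1960 0.2625 -0.6879
4 1.5860 -0.4962 -3.6364

phase 1: p=-0.0024, T=0.277, ωT=0.830252, cosh=1.364918, sinh=0.928979; start (x,ẋ)=(0.085500, 0.234000) → end (x,ẋ)=(0.190102, 0.564142)
phase 2: p=0.3629, T=0.477, ωT=1.429712, cosh=2.208437, sinh=1.969059; start (x,ẋ)=(0.190102, 0.564142) → end (x,ẋ)=(0.351896, 0.226042)
phase 3: p=0.5701, T=0.442, ωT=1.324807, cosh=2.013656, sinh=1.747802; start (x,ẋ)=(0.351896, 0.226042) → end (x,ẋ)=(0.262524, -0.687930)
phase 4: p=0.8184, T=0.390, ωT=1.168947, cosh=1.764648, sinh=1.453954; start (x,ẋ)=(0.262524, -0.687930) → end (x,ẋ)=(-0.496233, -3.636428)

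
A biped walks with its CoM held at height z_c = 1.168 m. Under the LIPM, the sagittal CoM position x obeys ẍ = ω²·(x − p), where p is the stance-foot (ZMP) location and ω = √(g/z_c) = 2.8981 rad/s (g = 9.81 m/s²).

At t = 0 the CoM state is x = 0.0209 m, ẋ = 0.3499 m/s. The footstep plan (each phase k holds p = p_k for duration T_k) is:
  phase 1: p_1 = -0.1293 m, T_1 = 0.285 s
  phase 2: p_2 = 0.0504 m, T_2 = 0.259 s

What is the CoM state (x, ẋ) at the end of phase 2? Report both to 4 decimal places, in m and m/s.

x = 0.4761, ẋ = 1.4620

phase 1: p=-0.1293, T=0.285, ωT=0.825958, cosh=1.360942, sinh=0.923127; start (x,ẋ)=(0.020900, 0.349900) → end (x,ẋ)=(0.186567, 0.878026)
phase 2: p=0.0504, T=0.259, ωT=0.750608, cosh=1.295183, sinh=0.823104; start (x,ẋ)=(0.186567, 0.878026) → end (x,ẋ)=(0.476133, 1.462021)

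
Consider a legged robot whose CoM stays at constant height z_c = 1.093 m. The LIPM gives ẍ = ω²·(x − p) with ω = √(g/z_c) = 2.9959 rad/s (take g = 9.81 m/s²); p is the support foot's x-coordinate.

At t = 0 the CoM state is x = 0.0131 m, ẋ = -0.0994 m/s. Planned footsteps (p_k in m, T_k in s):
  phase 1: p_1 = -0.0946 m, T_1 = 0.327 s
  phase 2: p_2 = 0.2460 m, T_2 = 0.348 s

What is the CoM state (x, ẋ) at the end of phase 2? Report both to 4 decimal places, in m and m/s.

phase 1: p=-0.0946, T=0.327, ωT=0.979659, cosh=1.519494, sinh=1.144055; start (x,ẋ)=(0.013100, -0.099400) → end (x,ẋ)=(0.031091, 0.218101)
phase 2: p=0.2460, T=0.348, ωT=1.042573, cosh=1.594526, sinh=1.241980; start (x,ẋ)=(0.031091, 0.218101) → end (x,ẋ)=(-0.006262, -0.451875)

x = -0.0063, ẋ = -0.4519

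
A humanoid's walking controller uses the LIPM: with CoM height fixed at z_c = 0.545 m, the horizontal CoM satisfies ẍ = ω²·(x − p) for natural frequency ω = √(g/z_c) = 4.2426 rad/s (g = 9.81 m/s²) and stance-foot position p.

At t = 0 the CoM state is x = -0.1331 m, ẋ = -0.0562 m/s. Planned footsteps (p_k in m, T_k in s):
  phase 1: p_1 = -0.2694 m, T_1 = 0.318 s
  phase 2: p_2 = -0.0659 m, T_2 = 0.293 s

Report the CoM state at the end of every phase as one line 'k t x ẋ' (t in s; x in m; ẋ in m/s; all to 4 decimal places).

phase 1: p=-0.2694, T=0.318, ωT=1.349147, cosh=2.056799, sinh=1.797337; start (x,ẋ)=(-0.133100, -0.056200) → end (x,ẋ)=(-0.012867, 0.923748)
phase 2: p=-0.0659, T=0.293, ωT=1.243082, cosh=1.877387, sinh=1.588893; start (x,ẋ)=(-0.012867, 0.923748) → end (x,ẋ)=(0.379616, 2.091729)

1 0.3180 -0.0129 0.9237
2 0.6110 0.3796 2.0917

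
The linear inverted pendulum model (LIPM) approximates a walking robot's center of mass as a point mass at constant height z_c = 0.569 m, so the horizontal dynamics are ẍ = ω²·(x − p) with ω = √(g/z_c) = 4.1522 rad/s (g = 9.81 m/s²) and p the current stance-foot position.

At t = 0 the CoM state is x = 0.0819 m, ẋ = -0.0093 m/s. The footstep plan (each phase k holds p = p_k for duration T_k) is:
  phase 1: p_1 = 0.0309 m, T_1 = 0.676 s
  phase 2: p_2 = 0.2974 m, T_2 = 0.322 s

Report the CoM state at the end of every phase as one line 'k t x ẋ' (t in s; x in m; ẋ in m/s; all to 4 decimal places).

1 0.6760 0.4362 1.6695
2 0.9980 1.2926 4.4193

phase 1: p=0.0309, T=0.676, ωT=2.806887, cosh=8.309344, sinh=8.248951; start (x,ẋ)=(0.081900, -0.009300) → end (x,ẋ)=(0.436201, 1.669539)
phase 2: p=0.2974, T=0.322, ωT=1.337008, cosh=2.035133, sinh=1.772503; start (x,ẋ)=(0.436201, 1.669539) → end (x,ẋ)=(1.292575, 4.419278)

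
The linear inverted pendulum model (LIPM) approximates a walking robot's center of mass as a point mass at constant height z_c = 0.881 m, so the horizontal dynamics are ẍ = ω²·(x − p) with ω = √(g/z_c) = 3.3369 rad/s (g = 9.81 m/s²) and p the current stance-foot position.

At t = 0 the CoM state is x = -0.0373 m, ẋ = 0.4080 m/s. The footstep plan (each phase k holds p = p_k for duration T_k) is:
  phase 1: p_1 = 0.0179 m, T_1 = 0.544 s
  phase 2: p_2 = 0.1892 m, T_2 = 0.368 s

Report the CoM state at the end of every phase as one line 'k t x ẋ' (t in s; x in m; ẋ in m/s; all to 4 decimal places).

1 0.5440 0.2094 0.7356
2 0.9120 0.5708 1.4689

phase 1: p=0.0179, T=0.544, ωT=1.815274, cosh=3.152775, sinh=2.989982; start (x,ẋ)=(-0.037300, 0.408000) → end (x,ẋ)=(0.209449, 0.735587)
phase 2: p=0.1892, T=0.368, ωT=1.227979, cosh=1.853603, sinh=1.560720; start (x,ẋ)=(0.209449, 0.735587) → end (x,ẋ)=(0.570780, 1.468945)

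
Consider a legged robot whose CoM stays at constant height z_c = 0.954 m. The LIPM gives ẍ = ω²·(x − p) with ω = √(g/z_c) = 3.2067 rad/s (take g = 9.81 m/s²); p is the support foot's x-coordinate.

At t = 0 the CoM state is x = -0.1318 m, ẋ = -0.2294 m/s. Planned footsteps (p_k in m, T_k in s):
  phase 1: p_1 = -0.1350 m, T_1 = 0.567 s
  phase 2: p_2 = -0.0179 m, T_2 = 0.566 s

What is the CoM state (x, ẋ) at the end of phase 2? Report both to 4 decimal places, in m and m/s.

phase 1: p=-0.1350, T=0.567, ωT=1.818199, cosh=3.161535, sinh=2.999217; start (x,ẋ)=(-0.131800, -0.229400) → end (x,ẋ)=(-0.339440, -0.694480)
phase 2: p=-0.0179, T=0.566, ωT=1.814992, cosh=3.151934, sinh=2.989095; start (x,ẋ)=(-0.339440, -0.694480) → end (x,ẋ)=(-1.678726, -5.270959)

x = -1.6787, ẋ = -5.2710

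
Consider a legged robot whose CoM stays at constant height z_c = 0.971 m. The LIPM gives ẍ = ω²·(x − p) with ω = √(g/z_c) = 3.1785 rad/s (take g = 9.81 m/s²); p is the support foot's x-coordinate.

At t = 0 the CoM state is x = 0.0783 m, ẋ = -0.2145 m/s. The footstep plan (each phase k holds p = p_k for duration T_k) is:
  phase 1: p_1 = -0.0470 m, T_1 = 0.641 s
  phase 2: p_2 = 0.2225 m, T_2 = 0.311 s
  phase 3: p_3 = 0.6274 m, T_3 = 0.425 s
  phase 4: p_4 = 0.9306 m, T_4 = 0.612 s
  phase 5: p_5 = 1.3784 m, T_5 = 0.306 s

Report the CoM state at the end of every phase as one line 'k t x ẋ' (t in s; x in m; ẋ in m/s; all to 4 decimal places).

phase 1: p=-0.0470, T=0.641, ωT=2.037419, cosh=3.900573, sinh=3.770208; start (x,ẋ)=(0.078300, -0.214500) → end (x,ẋ)=(0.187311, 0.664873)
phase 2: p=0.2225, T=0.311, ωT=0.988514, cosh=1.529683, sinh=1.157554; start (x,ẋ)=(0.187311, 0.664873) → end (x,ẋ)=(0.410806, 0.887573)
phase 3: p=0.6274, T=0.425, ωT=1.350863, cosh=2.059885, sinh=1.800869; start (x,ẋ)=(0.410806, 0.887573) → end (x,ẋ)=(0.684122, 0.588504)
phase 4: p=0.9306, T=0.612, ωT=1.945242, cosh=3.569139, sinh=3.426186; start (x,ẋ)=(0.684122, 0.588504) → end (x,ẋ)=(0.685248, -0.583730)
phase 5: p=1.3784, T=0.306, ωT=0.972621, cosh=1.511479, sinh=1.133388; start (x,ẋ)=(0.685248, -0.583730) → end (x,ẋ)=(0.122569, -3.379359)

1 0.6410 0.1873 0.6649
2 0.9520 0.4108 0.8876
3 1.3770 0.6841 0.5885
4 1.9890 0.6852 -0.5837
5 2.2950 0.1226 -3.3794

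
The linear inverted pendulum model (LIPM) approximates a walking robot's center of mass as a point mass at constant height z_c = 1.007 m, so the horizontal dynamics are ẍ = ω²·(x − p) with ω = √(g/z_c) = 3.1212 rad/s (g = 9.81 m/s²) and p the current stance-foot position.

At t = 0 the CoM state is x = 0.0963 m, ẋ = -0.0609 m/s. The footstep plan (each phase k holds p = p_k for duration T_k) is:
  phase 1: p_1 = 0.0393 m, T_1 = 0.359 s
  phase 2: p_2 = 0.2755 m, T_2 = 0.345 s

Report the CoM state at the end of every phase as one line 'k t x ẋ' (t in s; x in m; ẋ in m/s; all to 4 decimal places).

phase 1: p=0.0393, T=0.359, ωT=1.120511, cosh=1.696267, sinh=1.370153; start (x,ẋ)=(0.096300, -0.060900) → end (x,ẋ)=(0.109253, 0.140459)
phase 2: p=0.2755, T=0.345, ωT=1.076814, cosh=1.637996, sinh=1.297317; start (x,ẋ)=(0.109253, 0.140459) → end (x,ẋ)=(0.061570, -0.443093)

1 0.3590 0.1093 0.1405
2 0.7040 0.0616 -0.4431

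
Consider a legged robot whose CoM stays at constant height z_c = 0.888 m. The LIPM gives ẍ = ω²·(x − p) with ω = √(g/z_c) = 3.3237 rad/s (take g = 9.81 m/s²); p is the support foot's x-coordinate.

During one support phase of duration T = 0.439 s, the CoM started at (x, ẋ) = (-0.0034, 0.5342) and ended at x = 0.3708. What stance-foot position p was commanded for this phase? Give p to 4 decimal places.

p = -0.0406

ωT = 3.3237·0.439 = 1.459104; cosh(ωT) = 2.267274, sinh(ωT) = 2.034830
x(T) = p + (x₀−p)·cosh(ωT) + (ẋ₀/ω)·sinh(ωT) ⇒ p·(1 − cosh) = x(T) − x₀·cosh − (ẋ₀/ω)·sinh
numerator   = 0.3708 − (-0.0034)·2.267274 − (0.5342/3.3237)·2.034830 = 0.051462
denominator = 1 − 2.267274 = -1.267274
p = 0.051462 / -1.267274 = -0.0406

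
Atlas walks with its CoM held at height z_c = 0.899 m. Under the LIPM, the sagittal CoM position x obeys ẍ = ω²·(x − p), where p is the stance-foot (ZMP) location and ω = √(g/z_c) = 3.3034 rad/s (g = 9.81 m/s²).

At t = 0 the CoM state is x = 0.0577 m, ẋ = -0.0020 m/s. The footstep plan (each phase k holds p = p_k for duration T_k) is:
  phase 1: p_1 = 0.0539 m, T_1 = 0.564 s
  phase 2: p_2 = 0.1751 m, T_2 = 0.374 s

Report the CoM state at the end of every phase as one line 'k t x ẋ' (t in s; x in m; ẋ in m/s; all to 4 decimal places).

1 0.5640 0.0645 0.0329
2 0.9380 -0.0155 -0.5138

phase 1: p=0.0539, T=0.564, ωT=1.863118, cosh=3.299491, sinh=3.144303; start (x,ẋ)=(0.057700, -0.002000) → end (x,ẋ)=(0.064534, 0.032871)
phase 2: p=0.1751, T=0.374, ωT=1.235472, cosh=1.865349, sinh=1.574651; start (x,ẋ)=(0.064534, 0.032871) → end (x,ẋ)=(-0.015475, -0.513813)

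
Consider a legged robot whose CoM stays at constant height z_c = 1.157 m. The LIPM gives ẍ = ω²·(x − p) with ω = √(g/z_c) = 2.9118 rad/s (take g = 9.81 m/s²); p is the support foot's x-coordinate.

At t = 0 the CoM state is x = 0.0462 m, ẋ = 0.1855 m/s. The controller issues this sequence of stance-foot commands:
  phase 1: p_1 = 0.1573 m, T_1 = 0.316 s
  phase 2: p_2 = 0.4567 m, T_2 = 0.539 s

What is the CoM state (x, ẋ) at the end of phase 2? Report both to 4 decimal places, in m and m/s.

x = -0.5866, ẋ = -2.8141

phase 1: p=0.1573, T=0.316, ωT=0.920129, cosh=1.454041, sinh=1.055573; start (x,ẋ)=(0.046200, 0.185500) → end (x,ẋ)=(0.063003, -0.071754)
phase 2: p=0.4567, T=0.539, ωT=1.569460, cosh=2.506106, sinh=2.297948; start (x,ẋ)=(0.063003, -0.071754) → end (x,ẋ)=(-0.586574, -2.814118)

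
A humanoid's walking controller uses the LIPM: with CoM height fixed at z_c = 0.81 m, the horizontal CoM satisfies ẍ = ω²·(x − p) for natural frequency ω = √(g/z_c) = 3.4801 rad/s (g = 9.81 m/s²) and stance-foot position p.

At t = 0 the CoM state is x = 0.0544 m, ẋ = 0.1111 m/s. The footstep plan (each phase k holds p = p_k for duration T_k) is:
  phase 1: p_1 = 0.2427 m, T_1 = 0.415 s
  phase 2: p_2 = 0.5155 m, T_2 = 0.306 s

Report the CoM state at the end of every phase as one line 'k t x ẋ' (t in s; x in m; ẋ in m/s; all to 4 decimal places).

1 0.4150 -0.1147 -1.0629
2 0.7210 -0.8974 -4.5274

phase 1: p=0.2427, T=0.415, ωT=1.444241, cosh=2.237280, sinh=2.001355; start (x,ẋ)=(0.054400, 0.111100) → end (x,ẋ)=(-0.114688, -1.062932)
phase 2: p=0.5155, T=0.306, ωT=1.064911, cosh=1.622669, sinh=1.277910; start (x,ẋ)=(-0.114688, -1.062932) → end (x,ẋ)=(-0.897401, -4.527394)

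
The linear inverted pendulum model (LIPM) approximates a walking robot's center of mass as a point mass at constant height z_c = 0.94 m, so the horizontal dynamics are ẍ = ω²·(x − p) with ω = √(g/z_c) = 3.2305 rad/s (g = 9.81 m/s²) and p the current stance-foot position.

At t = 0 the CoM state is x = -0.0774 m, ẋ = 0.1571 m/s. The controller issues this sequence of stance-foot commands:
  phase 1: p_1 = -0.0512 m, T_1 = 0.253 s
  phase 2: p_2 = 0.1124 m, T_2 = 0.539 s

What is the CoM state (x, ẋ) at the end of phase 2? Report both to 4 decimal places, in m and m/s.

phase 1: p=-0.0512, T=0.253, ωT=0.817317, cosh=1.353015, sinh=0.911400; start (x,ẋ)=(-0.077400, 0.157100) → end (x,ẋ)=(-0.042327, 0.135419)
phase 2: p=0.1124, T=0.539, ωT=1.741240, cosh=2.939856, sinh=2.764553; start (x,ẋ)=(-0.042327, 0.135419) → end (x,ẋ)=(-0.226590, -0.983742)

x = -0.2266, ẋ = -0.9837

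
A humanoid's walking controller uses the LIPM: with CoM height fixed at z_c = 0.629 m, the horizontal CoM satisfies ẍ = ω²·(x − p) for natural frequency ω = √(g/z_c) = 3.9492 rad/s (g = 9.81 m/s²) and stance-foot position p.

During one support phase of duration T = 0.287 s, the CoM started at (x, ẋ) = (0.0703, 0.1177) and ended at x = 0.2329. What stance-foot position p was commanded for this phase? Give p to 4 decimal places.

ωT = 3.9492·0.287 = 1.133420; cosh(ωT) = 1.714097, sinh(ωT) = 1.392166
x(T) = p + (x₀−p)·cosh(ωT) + (ẋ₀/ω)·sinh(ωT) ⇒ p·(1 − cosh) = x(T) − x₀·cosh − (ẋ₀/ω)·sinh
numerator   = 0.2329 − (0.0703)·1.714097 − (0.1177/3.9492)·1.392166 = 0.070908
denominator = 1 − 1.714097 = -0.714097
p = 0.070908 / -0.714097 = -0.0993

p = -0.0993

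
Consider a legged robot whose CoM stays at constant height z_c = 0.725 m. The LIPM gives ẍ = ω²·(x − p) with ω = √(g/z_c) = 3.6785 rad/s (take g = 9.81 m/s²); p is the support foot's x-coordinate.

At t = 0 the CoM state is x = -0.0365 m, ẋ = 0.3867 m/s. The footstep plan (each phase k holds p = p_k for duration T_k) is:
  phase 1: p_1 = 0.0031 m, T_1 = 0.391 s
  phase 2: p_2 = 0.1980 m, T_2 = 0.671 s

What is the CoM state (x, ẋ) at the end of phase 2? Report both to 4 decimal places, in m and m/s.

phase 1: p=0.0031, T=0.391, ωT=1.438294, cosh=2.225416, sinh=1.988083; start (x,ẋ)=(-0.036500, 0.386700) → end (x,ẋ)=(0.123970, 0.570967)
phase 2: p=0.1980, T=0.671, ωT=2.468274, cosh=5.943392, sinh=5.858661; start (x,ẋ)=(0.123970, 0.570967) → end (x,ẋ)=(0.667374, 1.798044)

x = 0.6674, ẋ = 1.7980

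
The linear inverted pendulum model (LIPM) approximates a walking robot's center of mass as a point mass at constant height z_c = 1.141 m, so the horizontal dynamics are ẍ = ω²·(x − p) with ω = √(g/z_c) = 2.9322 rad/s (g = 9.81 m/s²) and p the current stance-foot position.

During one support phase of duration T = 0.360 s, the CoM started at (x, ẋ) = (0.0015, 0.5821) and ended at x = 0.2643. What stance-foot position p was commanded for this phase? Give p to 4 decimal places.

p = -0.0183

ωT = 2.9322·0.360 = 1.055592; cosh(ωT) = 1.610831, sinh(ωT) = 1.262845
x(T) = p + (x₀−p)·cosh(ωT) + (ẋ₀/ω)·sinh(ωT) ⇒ p·(1 − cosh) = x(T) − x₀·cosh − (ẋ₀/ω)·sinh
numerator   = 0.2643 − (0.0015)·1.610831 − (0.5821/2.9322)·1.262845 = 0.011184
denominator = 1 − 1.610831 = -0.610831
p = 0.011184 / -0.610831 = -0.0183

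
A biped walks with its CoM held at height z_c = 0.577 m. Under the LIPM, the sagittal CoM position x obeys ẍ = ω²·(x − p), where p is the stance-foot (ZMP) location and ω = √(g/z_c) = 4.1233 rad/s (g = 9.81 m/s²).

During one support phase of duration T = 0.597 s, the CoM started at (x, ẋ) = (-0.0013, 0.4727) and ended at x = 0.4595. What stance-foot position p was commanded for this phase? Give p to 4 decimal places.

p = 0.0408

ωT = 4.1233·0.597 = 2.461610; cosh(ωT) = 5.904485, sinh(ωT) = 5.819188
x(T) = p + (x₀−p)·cosh(ωT) + (ẋ₀/ω)·sinh(ωT) ⇒ p·(1 − cosh) = x(T) − x₀·cosh − (ẋ₀/ω)·sinh
numerator   = 0.4595 − (-0.0013)·5.904485 − (0.4727/4.1233)·5.819188 = -0.199943
denominator = 1 − 5.904485 = -4.904485
p = -0.199943 / -4.904485 = 0.0408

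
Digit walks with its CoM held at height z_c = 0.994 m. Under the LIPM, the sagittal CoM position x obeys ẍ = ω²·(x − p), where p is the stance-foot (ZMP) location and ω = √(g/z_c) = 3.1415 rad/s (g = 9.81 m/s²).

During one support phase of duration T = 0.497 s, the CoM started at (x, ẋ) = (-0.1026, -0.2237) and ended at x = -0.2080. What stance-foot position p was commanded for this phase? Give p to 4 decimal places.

p = -0.1408

ωT = 3.1415·0.497 = 1.561326; cosh(ωT) = 2.487495, sinh(ωT) = 2.277638
x(T) = p + (x₀−p)·cosh(ωT) + (ẋ₀/ω)·sinh(ωT) ⇒ p·(1 − cosh) = x(T) − x₀·cosh − (ẋ₀/ω)·sinh
numerator   = -0.2080 − (-0.1026)·2.487495 − (-0.2237/3.1415)·2.277638 = 0.209403
denominator = 1 − 2.487495 = -1.487495
p = 0.209403 / -1.487495 = -0.1408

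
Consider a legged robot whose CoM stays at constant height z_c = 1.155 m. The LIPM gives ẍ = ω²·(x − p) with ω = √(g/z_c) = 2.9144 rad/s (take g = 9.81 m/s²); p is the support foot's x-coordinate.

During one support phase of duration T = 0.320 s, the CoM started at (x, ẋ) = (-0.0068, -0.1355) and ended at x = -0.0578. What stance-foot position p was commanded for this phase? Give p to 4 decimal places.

p = -0.0045

ωT = 2.9144·0.320 = 0.932608; cosh(ωT) = 1.467327, sinh(ωT) = 1.073801
x(T) = p + (x₀−p)·cosh(ωT) + (ẋ₀/ω)·sinh(ωT) ⇒ p·(1 − cosh) = x(T) − x₀·cosh − (ẋ₀/ω)·sinh
numerator   = -0.0578 − (-0.0068)·1.467327 − (-0.1355/2.9144)·1.073801 = 0.002102
denominator = 1 − 1.467327 = -0.467327
p = 0.002102 / -0.467327 = -0.0045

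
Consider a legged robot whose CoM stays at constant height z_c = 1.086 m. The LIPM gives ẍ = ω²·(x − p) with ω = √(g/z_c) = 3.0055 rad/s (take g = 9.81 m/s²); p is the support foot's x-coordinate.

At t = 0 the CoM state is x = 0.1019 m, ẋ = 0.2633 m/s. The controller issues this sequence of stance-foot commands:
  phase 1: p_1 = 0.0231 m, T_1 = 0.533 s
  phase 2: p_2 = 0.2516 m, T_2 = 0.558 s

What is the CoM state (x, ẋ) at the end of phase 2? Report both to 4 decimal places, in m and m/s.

phase 1: p=0.0231, T=0.533, ωT=1.601932, cosh=2.582058, sinh=2.380551; start (x,ẋ)=(0.101900, 0.263300) → end (x,ẋ)=(0.435117, 1.243650)
phase 2: p=0.2516, T=0.558, ωT=1.677069, cosh=2.768387, sinh=2.581466; start (x,ẋ)=(0.435117, 1.243650) → end (x,ẋ)=(1.827834, 4.866736)

x = 1.8278, ẋ = 4.8667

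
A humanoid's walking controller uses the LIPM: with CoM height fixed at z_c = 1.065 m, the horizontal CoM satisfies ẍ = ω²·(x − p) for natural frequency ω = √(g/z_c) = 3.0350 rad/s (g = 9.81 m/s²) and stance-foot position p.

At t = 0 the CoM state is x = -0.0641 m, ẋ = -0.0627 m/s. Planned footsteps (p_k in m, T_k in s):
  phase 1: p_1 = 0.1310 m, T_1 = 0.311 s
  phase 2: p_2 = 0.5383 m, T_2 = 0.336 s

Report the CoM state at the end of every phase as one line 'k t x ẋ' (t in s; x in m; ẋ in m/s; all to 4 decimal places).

1 0.3110 -0.1802 -0.7384
2 0.6470 -0.8807 -3.7865

phase 1: p=0.1310, T=0.311, ωT=0.943885, cosh=1.479530, sinh=1.090417; start (x,ẋ)=(-0.064100, -0.062700) → end (x,ẋ)=(-0.180183, -0.738433)
phase 2: p=0.5383, T=0.336, ωT=1.019760, cosh=1.566605, sinh=1.205924; start (x,ẋ)=(-0.180183, -0.738433) → end (x,ẋ)=(-0.880688, -3.786467)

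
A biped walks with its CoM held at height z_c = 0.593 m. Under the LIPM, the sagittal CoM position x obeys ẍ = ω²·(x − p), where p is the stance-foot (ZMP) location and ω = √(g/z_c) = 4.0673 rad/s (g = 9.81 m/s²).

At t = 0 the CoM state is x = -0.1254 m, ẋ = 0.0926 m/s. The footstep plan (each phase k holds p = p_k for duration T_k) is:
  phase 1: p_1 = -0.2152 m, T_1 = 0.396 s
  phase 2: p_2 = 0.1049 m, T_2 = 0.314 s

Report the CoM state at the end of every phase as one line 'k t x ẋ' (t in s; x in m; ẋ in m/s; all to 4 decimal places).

phase 1: p=-0.2152, T=0.396, ωT=1.610651, cosh=2.602913, sinh=2.403155; start (x,ẋ)=(-0.125400, 0.092600) → end (x,ẋ)=(0.073254, 1.118767)
phase 2: p=0.1049, T=0.314, ωT=1.277132, cosh=1.932588, sinh=1.653752; start (x,ẋ)=(0.073254, 1.118767) → end (x,ẋ)=(0.498629, 1.949255)

1 0.3960 0.0733 1.1188
2 0.7100 0.4986 1.9493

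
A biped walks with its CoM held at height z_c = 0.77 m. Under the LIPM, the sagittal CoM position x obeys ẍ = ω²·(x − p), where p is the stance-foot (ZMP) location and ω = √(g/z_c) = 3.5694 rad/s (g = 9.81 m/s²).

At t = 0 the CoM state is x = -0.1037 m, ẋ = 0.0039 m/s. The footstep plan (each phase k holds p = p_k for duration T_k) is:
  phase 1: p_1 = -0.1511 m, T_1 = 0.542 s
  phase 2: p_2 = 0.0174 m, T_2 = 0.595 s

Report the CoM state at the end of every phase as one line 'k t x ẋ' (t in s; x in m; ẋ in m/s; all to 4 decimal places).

1 0.5420 0.0201 0.5871
2 1.1370 0.7066 2.5290

phase 1: p=-0.1511, T=0.542, ωT=1.934615, cosh=3.532929, sinh=3.388449; start (x,ẋ)=(-0.103700, 0.003900) → end (x,ẋ)=(0.020063, 0.587069)
phase 2: p=0.0174, T=0.595, ωT=2.123793, cosh=4.241187, sinh=4.121610; start (x,ẋ)=(0.020063, 0.587069) → end (x,ẋ)=(0.706587, 2.529047)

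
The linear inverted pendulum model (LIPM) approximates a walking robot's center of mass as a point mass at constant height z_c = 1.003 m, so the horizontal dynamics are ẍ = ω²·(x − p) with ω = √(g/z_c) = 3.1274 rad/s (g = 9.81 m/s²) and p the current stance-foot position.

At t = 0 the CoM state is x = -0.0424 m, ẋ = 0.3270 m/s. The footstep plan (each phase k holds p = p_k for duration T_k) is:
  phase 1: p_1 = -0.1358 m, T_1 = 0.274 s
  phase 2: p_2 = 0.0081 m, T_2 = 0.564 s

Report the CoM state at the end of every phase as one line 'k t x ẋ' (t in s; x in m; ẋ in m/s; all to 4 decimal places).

1 0.2740 0.0950 0.7367
2 0.8380 0.9361 2.9820

phase 1: p=-0.1358, T=0.274, ωT=0.856908, cosh=1.390168, sinh=0.965696; start (x,ẋ)=(-0.042400, 0.327000) → end (x,ẋ)=(0.095015, 0.736664)
phase 2: p=0.0081, T=0.564, ωT=1.763854, cosh=3.003131, sinh=2.831748; start (x,ẋ)=(0.095015, 0.736664) → end (x,ẋ)=(0.936139, 2.982015)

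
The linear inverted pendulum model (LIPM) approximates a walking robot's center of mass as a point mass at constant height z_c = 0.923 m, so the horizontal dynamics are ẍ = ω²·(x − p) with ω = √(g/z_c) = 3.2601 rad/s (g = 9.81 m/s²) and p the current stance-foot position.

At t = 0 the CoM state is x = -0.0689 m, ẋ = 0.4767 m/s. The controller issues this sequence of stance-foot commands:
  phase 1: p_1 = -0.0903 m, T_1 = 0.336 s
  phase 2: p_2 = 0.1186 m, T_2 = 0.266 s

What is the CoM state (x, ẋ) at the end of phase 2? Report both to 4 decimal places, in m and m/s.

phase 1: p=-0.0903, T=0.336, ωT=1.095394, cosh=1.662384, sinh=1.327976; start (x,ẋ)=(-0.068900, 0.476700) → end (x,ẋ)=(0.139455, 0.885106)
phase 2: p=0.1186, T=0.266, ωT=0.867187, cosh=1.400168, sinh=0.980037; start (x,ẋ)=(0.139455, 0.885106) → end (x,ẋ)=(0.413877, 1.305929)

x = 0.4139, ẋ = 1.3059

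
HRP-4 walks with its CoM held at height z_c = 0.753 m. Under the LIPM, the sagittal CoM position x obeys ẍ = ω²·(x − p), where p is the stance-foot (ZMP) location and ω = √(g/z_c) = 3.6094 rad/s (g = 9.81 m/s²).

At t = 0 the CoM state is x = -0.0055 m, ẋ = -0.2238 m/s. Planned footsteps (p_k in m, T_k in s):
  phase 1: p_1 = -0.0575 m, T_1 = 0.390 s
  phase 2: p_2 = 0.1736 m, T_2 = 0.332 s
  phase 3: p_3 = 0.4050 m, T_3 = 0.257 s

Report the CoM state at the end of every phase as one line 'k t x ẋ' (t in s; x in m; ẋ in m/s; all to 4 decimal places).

phase 1: p=-0.0575, T=0.390, ωT=1.407666, cosh=2.165560, sinh=1.920846; start (x,ẋ)=(-0.005500, -0.223800) → end (x,ẋ)=(-0.063993, -0.124131)
phase 2: p=0.1736, T=0.332, ωT=1.198321, cosh=1.808123, sinh=1.506423; start (x,ẋ)=(-0.063993, -0.124131) → end (x,ẋ)=(-0.307804, -1.516302)
phase 3: p=0.4050, T=0.257, ωT=0.927616, cosh=1.461985, sinh=1.066489; start (x,ẋ)=(-0.307804, -1.516302) → end (x,ẋ)=(-1.085138, -4.960667)

1 0.3900 -0.0640 -0.1241
2 0.7220 -0.3078 -1.5163
3 0.9790 -1.0851 -4.9607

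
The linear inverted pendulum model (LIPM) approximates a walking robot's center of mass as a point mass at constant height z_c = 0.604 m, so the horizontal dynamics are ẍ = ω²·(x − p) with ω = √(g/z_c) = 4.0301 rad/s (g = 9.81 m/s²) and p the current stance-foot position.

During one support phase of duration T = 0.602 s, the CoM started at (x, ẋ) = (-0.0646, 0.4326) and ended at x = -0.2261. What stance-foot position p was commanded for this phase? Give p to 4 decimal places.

p = 0.0979

ωT = 4.0301·0.602 = 2.426120; cosh(ωT) = 5.701638, sinh(ωT) = 5.613259
x(T) = p + (x₀−p)·cosh(ωT) + (ẋ₀/ω)·sinh(ωT) ⇒ p·(1 − cosh) = x(T) − x₀·cosh − (ẋ₀/ω)·sinh
numerator   = -0.2261 − (-0.0646)·5.701638 − (0.4326/4.0301)·5.613259 = -0.460314
denominator = 1 − 5.701638 = -4.701638
p = -0.460314 / -4.701638 = 0.0979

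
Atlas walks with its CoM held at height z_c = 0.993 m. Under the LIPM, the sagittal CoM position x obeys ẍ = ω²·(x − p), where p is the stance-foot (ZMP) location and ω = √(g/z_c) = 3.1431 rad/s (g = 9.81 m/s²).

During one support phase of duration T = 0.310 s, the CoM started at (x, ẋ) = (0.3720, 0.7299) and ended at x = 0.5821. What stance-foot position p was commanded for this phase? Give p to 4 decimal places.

ωT = 3.1431·0.310 = 0.974361; cosh(ωT) = 1.513454, sinh(ωT) = 1.136020
x(T) = p + (x₀−p)·cosh(ωT) + (ẋ₀/ω)·sinh(ωT) ⇒ p·(1 − cosh) = x(T) − x₀·cosh − (ẋ₀/ω)·sinh
numerator   = 0.5821 − (0.3720)·1.513454 − (0.7299/3.1431)·1.136020 = -0.244715
denominator = 1 − 1.513454 = -0.513454
p = -0.244715 / -0.513454 = 0.4766

p = 0.4766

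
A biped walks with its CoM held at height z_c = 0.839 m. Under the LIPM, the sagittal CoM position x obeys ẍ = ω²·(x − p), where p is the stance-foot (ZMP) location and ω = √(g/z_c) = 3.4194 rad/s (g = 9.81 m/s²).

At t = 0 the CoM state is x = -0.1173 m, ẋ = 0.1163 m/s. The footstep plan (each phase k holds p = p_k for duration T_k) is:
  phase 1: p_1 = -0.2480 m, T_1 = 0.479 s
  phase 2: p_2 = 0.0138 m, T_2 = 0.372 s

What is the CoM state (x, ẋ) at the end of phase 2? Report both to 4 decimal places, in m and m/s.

phase 1: p=-0.2480, T=0.479, ωT=1.637893, cosh=2.669353, sinh=2.474964; start (x,ẋ)=(-0.117300, 0.116300) → end (x,ẋ)=(0.185062, 1.416546)
phase 2: p=0.0138, T=0.372, ωT=1.272017, cosh=1.924154, sinh=1.643888; start (x,ẋ)=(0.185062, 1.416546) → end (x,ẋ)=(1.024344, 3.688337)

x = 1.0243, ẋ = 3.6883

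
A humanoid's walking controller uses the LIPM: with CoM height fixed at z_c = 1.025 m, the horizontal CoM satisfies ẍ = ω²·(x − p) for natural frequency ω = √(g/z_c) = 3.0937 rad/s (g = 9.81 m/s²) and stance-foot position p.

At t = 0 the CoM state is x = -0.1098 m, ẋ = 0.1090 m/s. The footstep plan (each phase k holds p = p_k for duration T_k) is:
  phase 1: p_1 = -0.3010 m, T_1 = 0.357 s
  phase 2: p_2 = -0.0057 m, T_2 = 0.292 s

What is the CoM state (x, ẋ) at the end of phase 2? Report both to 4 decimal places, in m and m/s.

phase 1: p=-0.3010, T=0.357, ωT=1.104451, cosh=1.674480, sinh=1.343087; start (x,ẋ)=(-0.109800, 0.109000) → end (x,ẋ)=(0.066481, 0.976975)
phase 2: p=-0.0057, T=0.292, ωT=0.903360, cosh=1.436544, sinh=1.031338; start (x,ẋ)=(0.066481, 0.976975) → end (x,ẋ)=(0.423683, 1.633773)

x = 0.4237, ẋ = 1.6338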